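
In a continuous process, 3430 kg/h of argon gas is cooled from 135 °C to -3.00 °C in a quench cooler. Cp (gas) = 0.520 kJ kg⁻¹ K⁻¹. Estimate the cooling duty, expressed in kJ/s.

Q_c = 68.4 kJ/s

Q = ṁ·Cp·ΔT = 3430 × 0.520 × (-3.00 − 135) = -246140 kJ/h
Converting: 246140 / 3600 s = 68.371 kW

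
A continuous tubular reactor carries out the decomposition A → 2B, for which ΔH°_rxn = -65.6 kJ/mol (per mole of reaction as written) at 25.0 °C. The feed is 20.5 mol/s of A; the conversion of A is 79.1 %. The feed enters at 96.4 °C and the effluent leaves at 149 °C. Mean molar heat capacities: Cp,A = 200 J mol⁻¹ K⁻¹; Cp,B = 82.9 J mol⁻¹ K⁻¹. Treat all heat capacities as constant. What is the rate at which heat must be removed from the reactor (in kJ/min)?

Q_out = 55000 kJ/min

Extent of reaction ξ = 0.791 × 20.5 = 16.216 mol/s
Reaction term: ξ·ΔH°_rxn = 16.216 × -65.6 = -1063.7 kJ/s
Sensible, feed 96.4→25 °C: -292.74 kJ/s
Outlet flows (mol/s): A 4.2845, B 32.431
Sensible, products 25→149 °C: 439.63 kJ/s
Q = ΔH = -916.84 kJ/s = -916.84 kW
Heat removed = 55011 kJ/min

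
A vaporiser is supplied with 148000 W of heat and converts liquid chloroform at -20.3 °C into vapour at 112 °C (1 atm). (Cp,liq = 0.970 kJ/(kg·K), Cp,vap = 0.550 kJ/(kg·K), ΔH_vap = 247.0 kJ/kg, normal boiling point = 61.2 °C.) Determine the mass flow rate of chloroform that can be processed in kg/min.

Δh = 0.970×(61.2−-20.3) + 247.0 + 0.550×(112−61.2) = 354 kJ/kg
Q = 148000 W = 148 kJ/s = 8880 kJ/min
ṁ = Q/Δh = 8880 / 354 = 25.085 kg/min

ṁ = 25.1 kg/min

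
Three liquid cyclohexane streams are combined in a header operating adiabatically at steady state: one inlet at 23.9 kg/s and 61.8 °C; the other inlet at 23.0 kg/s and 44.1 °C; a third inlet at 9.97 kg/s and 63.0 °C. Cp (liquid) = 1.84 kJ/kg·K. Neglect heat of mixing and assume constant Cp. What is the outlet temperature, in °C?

Energy balance with Q = 0: Σ ṁᵢCp,ᵢ(T_out − Tᵢ) = 0
T_out = Σ ṁᵢCp,ᵢTᵢ / Σ ṁᵢCp,ᵢ
      = 5739.8 / 104.64 = 54.852 °C

T_out = 54.9 °C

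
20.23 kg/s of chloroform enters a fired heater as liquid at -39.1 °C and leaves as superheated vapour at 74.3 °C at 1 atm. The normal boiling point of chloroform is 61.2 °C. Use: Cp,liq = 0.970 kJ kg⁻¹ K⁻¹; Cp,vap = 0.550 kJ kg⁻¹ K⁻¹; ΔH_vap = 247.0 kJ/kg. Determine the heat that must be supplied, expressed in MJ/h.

liquid -39.1→61.2 °C: 97.291 kJ/kg
vaporisation at 61.2 °C: 247 kJ/kg
vapour 61.2→74.3 °C: 7.205 kJ/kg
Δh = 97.291 + 247 + 7.205 = 351.5 kJ/kg
Q = ṁ·Δh = 20.23 kg/s × 351.5 kJ/kg = 7110.8 kJ/s
|Q| = 7110.8 kW = 25599 MJ/h

Q = 25600 MJ/h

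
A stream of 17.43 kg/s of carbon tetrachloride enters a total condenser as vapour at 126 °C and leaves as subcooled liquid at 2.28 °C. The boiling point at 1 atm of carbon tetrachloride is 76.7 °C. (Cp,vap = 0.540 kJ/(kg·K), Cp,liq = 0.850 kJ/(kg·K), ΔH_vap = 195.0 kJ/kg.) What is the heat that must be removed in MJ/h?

vapour 126→76.7 °C: -26.622 kJ/kg
condensation at 76.7 °C: -195 kJ/kg
liquid 76.7→2.28 °C: -63.257 kJ/kg
Δh = -26.622 + -195 + -63.257 = -284.88 kJ/kg
Q = ṁ·Δh = 17.43 kg/s × -284.88 kJ/kg = -4965.4 kJ/s
|Q| = 4965.4 kW = 17876 MJ/h

Q_c = 17900 MJ/h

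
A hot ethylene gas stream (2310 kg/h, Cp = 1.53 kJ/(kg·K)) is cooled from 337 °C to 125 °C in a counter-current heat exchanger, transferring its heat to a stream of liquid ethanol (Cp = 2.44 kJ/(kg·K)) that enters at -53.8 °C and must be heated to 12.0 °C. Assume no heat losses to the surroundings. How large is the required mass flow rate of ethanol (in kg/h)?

ṁ_c = 4670 kg/h

Heat released by hot stream: Q = 2310 × 1.53 × (337 − 125) = 749270 kJ/h
Energy balance on cold side (adiabatic exchanger): Q = ṁ_c·Cp_c·(T_c,out − T_c,in)
ṁ_c = 749270 / [2.44 × (12.0 − -53.8)] = 4666.8 kg/h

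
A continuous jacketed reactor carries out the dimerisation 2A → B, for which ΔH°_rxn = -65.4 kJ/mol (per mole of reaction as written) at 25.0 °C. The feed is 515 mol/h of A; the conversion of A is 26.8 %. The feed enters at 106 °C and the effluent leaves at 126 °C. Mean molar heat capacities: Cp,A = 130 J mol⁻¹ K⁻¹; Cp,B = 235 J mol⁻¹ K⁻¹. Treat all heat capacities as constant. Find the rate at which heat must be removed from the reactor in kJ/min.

Q_out = 55.8 kJ/min

Extent of reaction ξ = 0.268 × 515 / 2 = 69.01 mol/h
Reaction term: ξ·ΔH°_rxn = 69.01 × -65.4 = -4513.3 kJ/h
Sensible, feed 106→25 °C: -5422.9 kJ/h
Outlet flows (mol/h): A 376.98, B 69.01
Sensible, products 25→126 °C: 6587.7 kJ/h
Q = ΔH = -3348.5 kJ/h = -0.93014 kW
Heat removed = 55.808 kJ/min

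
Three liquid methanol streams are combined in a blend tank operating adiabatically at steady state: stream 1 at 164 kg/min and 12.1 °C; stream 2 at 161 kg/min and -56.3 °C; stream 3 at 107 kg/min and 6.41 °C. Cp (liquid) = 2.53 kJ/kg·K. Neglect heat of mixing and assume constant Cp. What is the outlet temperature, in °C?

T_out = -14.8 °C

Energy balance with Q = 0: Σ ṁᵢCp,ᵢ(T_out − Tᵢ) = 0
T_out = Σ ṁᵢCp,ᵢTᵢ / Σ ṁᵢCp,ᵢ
      = -16177 / 1093 = -14.801 °C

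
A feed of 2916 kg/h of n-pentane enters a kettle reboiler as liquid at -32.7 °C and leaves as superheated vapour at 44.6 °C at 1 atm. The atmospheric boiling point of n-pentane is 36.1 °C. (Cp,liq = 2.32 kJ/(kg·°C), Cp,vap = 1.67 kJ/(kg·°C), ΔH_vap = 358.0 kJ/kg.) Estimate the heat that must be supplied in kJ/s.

liquid -32.7→36.1 °C: 159.62 kJ/kg
vaporisation at 36.1 °C: 358 kJ/kg
vapour 36.1→44.6 °C: 14.195 kJ/kg
Δh = 159.62 + 358 + 14.195 = 531.81 kJ/kg
Q = ṁ·Δh = 2916 kg/h × 531.81 kJ/kg = 1.5508e+06 kJ/h
|Q| = 430.77 kW

Q = 431 kJ/s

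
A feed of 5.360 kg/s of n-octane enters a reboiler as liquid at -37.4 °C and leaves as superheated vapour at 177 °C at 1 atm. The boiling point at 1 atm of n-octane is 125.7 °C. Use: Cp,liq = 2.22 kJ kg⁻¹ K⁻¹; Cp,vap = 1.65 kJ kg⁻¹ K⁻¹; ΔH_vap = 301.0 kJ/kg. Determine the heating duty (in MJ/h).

liquid -37.4→125.7 °C: 362.08 kJ/kg
vaporisation at 125.7 °C: 301 kJ/kg
vapour 125.7→177 °C: 84.645 kJ/kg
Δh = 362.08 + 301 + 84.645 = 747.73 kJ/kg
Q = ṁ·Δh = 5.360 kg/s × 747.73 kJ/kg = 4007.8 kJ/s
|Q| = 4007.8 kW = 14428 MJ/h

Q = 14400 MJ/h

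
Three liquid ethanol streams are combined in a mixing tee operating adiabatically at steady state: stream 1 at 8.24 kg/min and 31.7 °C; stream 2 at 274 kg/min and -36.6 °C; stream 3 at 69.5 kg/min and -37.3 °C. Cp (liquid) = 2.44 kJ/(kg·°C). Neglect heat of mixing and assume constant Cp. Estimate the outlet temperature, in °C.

T_out = -35.1 °C

Energy balance with Q = 0: Σ ṁᵢCp,ᵢ(T_out − Tᵢ) = 0
Σ ṁᵢCp,ᵢTᵢ = 8.24×2.44×31.7 + 274×2.44×-36.6 + 69.5×2.44×-37.3 = -30157
Σ ṁᵢCp,ᵢ = 8.24×2.44 + 274×2.44 + 69.5×2.44 = 858.25
T_out = -30157 / 858.25 = -35.138 °C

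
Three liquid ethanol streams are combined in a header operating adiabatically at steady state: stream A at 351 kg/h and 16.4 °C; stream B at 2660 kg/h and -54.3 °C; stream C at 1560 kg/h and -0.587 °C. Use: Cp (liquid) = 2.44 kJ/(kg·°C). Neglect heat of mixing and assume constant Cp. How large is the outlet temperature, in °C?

T_out = -30.5 °C

Energy balance with Q = 0: Σ ṁᵢCp,ᵢ(T_out − Tᵢ) = 0
Σ ṁᵢCp,ᵢTᵢ = 351×2.44×16.4 + 2660×2.44×-54.3 + 1560×2.44×-0.587 = -340620
Σ ṁᵢCp,ᵢ = 351×2.44 + 2660×2.44 + 1560×2.44 = 11153
T_out = -340620 / 11153 = -30.54 °C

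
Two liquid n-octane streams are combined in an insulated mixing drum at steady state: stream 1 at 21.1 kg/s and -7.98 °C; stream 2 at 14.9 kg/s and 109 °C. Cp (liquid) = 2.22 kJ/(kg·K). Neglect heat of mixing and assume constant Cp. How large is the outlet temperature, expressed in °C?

Energy balance with Q = 0: Σ ṁᵢCp,ᵢ(T_out − Tᵢ) = 0
Σ ṁᵢCp,ᵢTᵢ = 21.1×2.22×-7.98 + 14.9×2.22×109 = 3231.7
Σ ṁᵢCp,ᵢ = 21.1×2.22 + 14.9×2.22 = 79.92
T_out = 3231.7 / 79.92 = 40.437 °C

T_out = 40.4 °C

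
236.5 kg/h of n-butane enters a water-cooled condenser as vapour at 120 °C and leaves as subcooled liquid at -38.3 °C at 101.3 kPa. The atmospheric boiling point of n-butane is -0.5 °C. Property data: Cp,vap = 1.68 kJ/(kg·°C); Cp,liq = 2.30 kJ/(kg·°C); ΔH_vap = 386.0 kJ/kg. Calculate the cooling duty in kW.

Q_c = 44.4 kW

vapour 120→-0.5 °C: -202.44 kJ/kg
condensation at -0.5 °C: -386 kJ/kg
liquid -0.5→-38.3 °C: -86.94 kJ/kg
Δh = -202.44 + -386 + -86.94 = -675.38 kJ/kg
Q = ṁ·Δh = 236.5 kg/h × -675.38 kJ/kg = -159730 kJ/h
|Q| = 44.369 kW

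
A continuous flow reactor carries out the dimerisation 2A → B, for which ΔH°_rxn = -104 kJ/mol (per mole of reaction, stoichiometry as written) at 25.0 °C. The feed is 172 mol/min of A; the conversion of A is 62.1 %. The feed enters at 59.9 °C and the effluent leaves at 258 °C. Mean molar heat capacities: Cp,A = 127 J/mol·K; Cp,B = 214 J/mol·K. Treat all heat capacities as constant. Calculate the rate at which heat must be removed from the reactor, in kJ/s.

Q_out = 28.7 kJ/s

Extent of reaction ξ = 0.621 × 172 / 2 = 53.406 mol/min
Reaction term: ξ·ΔH°_rxn = 53.406 × -104 = -5554.2 kJ/min
Sensible, feed 59.9→25 °C: -762.36 kJ/min
Outlet flows (mol/min): A 65.188, B 53.406
Sensible, products 25→258 °C: 4591.9 kJ/min
Q = ΔH = -1724.7 kJ/min = -28.745 kW
Heat removed = 28.745 kJ/s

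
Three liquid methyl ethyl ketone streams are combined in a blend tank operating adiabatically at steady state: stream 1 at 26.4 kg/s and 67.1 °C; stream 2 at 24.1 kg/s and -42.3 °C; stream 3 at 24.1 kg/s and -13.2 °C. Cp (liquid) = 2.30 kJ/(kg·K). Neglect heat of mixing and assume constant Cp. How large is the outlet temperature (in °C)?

T_out = 5.82 °C

No heat crosses the boundary, so H_out = H_in.
T_out = Σ ṁᵢCp,ᵢTᵢ / Σ ṁᵢCp,ᵢ
      = 997.95 / 171.58 = 5.8162 °C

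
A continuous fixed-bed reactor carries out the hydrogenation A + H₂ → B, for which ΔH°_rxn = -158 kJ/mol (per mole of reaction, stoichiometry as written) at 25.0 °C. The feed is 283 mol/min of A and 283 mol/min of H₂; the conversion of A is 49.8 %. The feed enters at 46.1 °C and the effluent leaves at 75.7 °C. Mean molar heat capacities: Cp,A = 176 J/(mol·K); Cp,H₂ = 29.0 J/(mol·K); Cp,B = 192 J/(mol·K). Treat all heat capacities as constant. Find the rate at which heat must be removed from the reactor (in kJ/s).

Q_out = 344 kJ/s

Extent of reaction ξ = 0.498 × 283 = 140.93 mol/min
Reaction term: ξ·ΔH°_rxn = 140.93 × -158 = -22268 kJ/min
Sensible, feed 46.1→25 °C: -1224.1 kJ/min
Outlet flows (mol/min): A 142.07, H₂ 142.07, B 140.93
Sensible, products 25→75.7 °C: 2848.5 kJ/min
Q = ΔH = -20643 kJ/min = -344.05 kW
Heat removed = 344.05 kJ/s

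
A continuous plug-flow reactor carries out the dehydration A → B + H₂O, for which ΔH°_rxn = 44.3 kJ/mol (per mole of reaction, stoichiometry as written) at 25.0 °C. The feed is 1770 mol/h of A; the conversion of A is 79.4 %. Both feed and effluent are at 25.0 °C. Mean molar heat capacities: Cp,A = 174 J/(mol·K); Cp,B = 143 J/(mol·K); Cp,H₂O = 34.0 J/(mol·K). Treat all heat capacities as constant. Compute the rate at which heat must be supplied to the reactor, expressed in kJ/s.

Extent of reaction ξ = 0.794 × 1770 = 1405.4 mol/h
Reaction term: ξ·ΔH°_rxn = 1405.4 × 44.3 = 62258 kJ/h
Q = ΔH = 62258 kJ/h = 17.294 kW
Heat supplied = 17.294 kJ/s

Q_in = 17.3 kJ/s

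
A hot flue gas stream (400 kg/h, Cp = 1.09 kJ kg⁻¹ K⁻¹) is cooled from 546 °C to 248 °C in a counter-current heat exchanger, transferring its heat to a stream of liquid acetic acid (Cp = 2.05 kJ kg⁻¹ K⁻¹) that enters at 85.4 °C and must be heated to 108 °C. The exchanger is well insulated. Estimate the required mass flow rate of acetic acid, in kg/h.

Heat released by hot stream: Q = 400 × 1.09 × (546 − 248) = 129930 kJ/h
Energy balance on cold side (adiabatic exchanger): Q = ṁ_c·Cp_c·(T_c,out − T_c,in)
ṁ_c = 129930 / [2.05 × (108 − 85.4)] = 2804.4 kg/h

ṁ_c = 2800 kg/h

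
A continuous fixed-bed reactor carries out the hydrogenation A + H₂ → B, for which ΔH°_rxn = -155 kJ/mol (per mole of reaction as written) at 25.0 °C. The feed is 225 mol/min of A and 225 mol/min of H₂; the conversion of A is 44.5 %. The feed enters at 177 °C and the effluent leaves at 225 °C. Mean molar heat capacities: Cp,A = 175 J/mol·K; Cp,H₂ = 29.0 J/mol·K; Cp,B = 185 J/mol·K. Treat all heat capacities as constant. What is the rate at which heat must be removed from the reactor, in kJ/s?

Q_out = 228 kJ/s

Extent of reaction ξ = 0.445 × 225 = 100.12 mol/min
Reaction term: ξ·ΔH°_rxn = 100.12 × -155 = -15519 kJ/min
Sensible, feed 177→25 °C: -6976.8 kJ/min
Outlet flows (mol/min): A 124.88, H₂ 124.88, B 100.12
Sensible, products 25→225 °C: 8799.5 kJ/min
Q = ΔH = -13697 kJ/min = -228.28 kW
Heat removed = 228.28 kJ/s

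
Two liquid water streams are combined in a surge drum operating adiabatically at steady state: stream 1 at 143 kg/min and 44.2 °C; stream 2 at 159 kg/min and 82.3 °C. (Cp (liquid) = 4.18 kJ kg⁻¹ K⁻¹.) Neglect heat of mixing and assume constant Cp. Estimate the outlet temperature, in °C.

No heat crosses the boundary, so H_out = H_in.
Σ ṁᵢCp,ᵢTᵢ = 143×4.18×44.2 + 159×4.18×82.3 = 81118
Σ ṁᵢCp,ᵢ = 143×4.18 + 159×4.18 = 1262.4
T_out = 81118 / 1262.4 = 64.259 °C

T_out = 64.3 °C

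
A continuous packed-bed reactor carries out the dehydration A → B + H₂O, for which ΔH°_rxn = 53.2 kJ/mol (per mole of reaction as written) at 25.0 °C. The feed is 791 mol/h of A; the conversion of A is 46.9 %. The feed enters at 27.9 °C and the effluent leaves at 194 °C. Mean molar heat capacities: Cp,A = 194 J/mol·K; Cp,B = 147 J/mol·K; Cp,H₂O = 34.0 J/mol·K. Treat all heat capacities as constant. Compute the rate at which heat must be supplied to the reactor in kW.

Extent of reaction ξ = 0.469 × 791 = 370.98 mol/h
Reaction term: ξ·ΔH°_rxn = 370.98 × 53.2 = 19736 kJ/h
Sensible, feed 27.9→25 °C: -445.02 kJ/h
Outlet flows (mol/h): A 420.02, B 370.98, H₂O 370.98
Sensible, products 25→194 °C: 25119 kJ/h
Q = ΔH = 44410 kJ/h = 12.336 kW
Heat supplied = 12.336 kW

Q_in = 12.3 kW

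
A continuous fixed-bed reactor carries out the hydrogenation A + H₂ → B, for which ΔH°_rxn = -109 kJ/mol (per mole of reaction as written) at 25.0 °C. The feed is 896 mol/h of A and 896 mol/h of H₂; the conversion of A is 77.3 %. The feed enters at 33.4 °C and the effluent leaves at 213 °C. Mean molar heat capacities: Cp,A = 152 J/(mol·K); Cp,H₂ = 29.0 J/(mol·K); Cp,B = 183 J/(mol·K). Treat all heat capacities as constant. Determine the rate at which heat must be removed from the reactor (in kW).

Q_out = 12.8 kW

Extent of reaction ξ = 0.773 × 896 = 692.61 mol/h
Reaction term: ξ·ΔH°_rxn = 692.61 × -109 = -75494 kJ/h
Sensible, feed 33.4→25 °C: -1362.3 kJ/h
Outlet flows (mol/h): A 203.39, H₂ 203.39, B 692.61
Sensible, products 25→213 °C: 30750 kJ/h
Q = ΔH = -46107 kJ/h = -12.808 kW
Heat removed = 12.808 kW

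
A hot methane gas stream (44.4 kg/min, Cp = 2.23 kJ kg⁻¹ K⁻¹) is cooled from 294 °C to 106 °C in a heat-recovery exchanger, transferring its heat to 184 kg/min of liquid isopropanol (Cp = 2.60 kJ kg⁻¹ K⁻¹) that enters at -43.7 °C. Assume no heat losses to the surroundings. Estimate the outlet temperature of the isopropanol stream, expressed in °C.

Heat released by hot stream: Q = 44.4 × 2.23 × (294 − 106) = 18614 kJ/min
Energy balance on cold side (adiabatic exchanger): Q = ṁ_c·Cp_c·(T_c,out − T_c,in)
T_c,out = -43.7 + 18614/(184 × 2.60) = -4.7906 °C

T_c,out = -4.79 °C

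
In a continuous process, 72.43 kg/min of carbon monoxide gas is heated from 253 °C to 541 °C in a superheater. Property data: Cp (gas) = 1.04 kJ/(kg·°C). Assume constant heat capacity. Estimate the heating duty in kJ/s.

Q = 362 kJ/s

Q = ṁ·Cp·ΔT = 72.43 × 1.04 × (541 − 253) = 21694 kJ/min
Converting: 21694 / 60 s = 361.57 kW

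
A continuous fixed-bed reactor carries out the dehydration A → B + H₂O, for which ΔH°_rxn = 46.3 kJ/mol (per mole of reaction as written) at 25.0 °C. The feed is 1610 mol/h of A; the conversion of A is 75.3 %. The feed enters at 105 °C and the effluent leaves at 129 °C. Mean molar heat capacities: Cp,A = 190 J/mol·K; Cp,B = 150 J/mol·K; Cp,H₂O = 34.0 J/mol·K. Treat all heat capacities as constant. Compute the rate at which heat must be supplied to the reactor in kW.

Q_in = 17.4 kW

Extent of reaction ξ = 0.753 × 1610 = 1212.3 mol/h
Reaction term: ξ·ΔH°_rxn = 1212.3 × 46.3 = 56131 kJ/h
Sensible, feed 105→25 °C: -24472 kJ/h
Outlet flows (mol/h): A 397.67, B 1212.3, H₂O 1212.3
Sensible, products 25→129 °C: 31057 kJ/h
Q = ΔH = 62716 kJ/h = 17.421 kW
Heat supplied = 17.421 kW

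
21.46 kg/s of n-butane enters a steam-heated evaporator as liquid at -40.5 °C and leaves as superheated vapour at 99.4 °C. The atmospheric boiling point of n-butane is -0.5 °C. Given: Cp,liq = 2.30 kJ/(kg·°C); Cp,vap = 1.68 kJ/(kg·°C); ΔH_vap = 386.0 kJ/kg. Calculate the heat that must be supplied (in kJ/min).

Q = 832000 kJ/min

liquid -40.5→-0.5 °C: 92 kJ/kg
vaporisation at -0.5 °C: 386 kJ/kg
vapour -0.5→99.4 °C: 167.83 kJ/kg
Δh = 92 + 386 + 167.83 = 645.83 kJ/kg
Q = ṁ·Δh = 21.46 kg/s × 645.83 kJ/kg = 13860 kJ/s
|Q| = 13860 kW = 831570 kJ/min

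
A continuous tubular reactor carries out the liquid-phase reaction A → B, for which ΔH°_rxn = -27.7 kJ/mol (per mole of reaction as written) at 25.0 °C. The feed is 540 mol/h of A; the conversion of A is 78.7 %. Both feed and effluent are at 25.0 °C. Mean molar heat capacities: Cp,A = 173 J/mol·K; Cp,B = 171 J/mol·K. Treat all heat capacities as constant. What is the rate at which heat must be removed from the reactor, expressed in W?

Extent of reaction ξ = 0.787 × 540 = 424.98 mol/h
Reaction term: ξ·ΔH°_rxn = 424.98 × -27.7 = -11772 kJ/h
Q = ΔH = -11772 kJ/h = -3.27 kW
Heat removed = 3270 W

Q_out = 3270 W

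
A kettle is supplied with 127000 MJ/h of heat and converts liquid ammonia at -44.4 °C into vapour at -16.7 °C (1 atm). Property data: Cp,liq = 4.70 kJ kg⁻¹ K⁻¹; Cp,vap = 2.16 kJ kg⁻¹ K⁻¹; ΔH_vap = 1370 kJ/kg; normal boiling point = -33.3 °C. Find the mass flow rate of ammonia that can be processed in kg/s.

Δh = 4.70×(-33.3−-44.4) + 1370 + 2.16×(-16.7−-33.3) = 1458 kJ/kg
Q = 127000 MJ/h = 35278 kJ/s = 35278 kJ/s
ṁ = Q/Δh = 35278 / 1458 = 24.196 kg/s

ṁ = 24.2 kg/s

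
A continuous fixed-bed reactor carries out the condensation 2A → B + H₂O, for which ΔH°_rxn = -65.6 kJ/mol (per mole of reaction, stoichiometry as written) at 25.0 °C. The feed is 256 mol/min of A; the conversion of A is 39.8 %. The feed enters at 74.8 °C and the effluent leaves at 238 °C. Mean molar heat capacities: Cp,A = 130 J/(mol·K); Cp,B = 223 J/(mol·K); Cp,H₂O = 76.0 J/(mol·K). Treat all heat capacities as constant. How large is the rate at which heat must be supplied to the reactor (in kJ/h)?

Extent of reaction ξ = 0.398 × 256 / 2 = 50.944 mol/min
Reaction term: ξ·ΔH°_rxn = 50.944 × -65.6 = -3341.9 kJ/min
Sensible, feed 74.8→25 °C: -1657.3 kJ/min
Outlet flows (mol/min): A 154.11, B 50.944, H₂O 50.944
Sensible, products 25→238 °C: 7511.8 kJ/min
Q = ΔH = 2512.6 kJ/min = 41.876 kW
Heat supplied = 150750 kJ/h

Q_in = 151000 kJ/h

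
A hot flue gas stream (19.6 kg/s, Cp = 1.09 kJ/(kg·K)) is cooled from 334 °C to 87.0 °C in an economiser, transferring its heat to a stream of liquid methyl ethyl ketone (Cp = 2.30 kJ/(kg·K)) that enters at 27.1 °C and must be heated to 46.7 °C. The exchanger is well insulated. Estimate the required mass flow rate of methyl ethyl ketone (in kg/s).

Heat released by hot stream: Q = 19.6 × 1.09 × (334 − 87.0) = 5276.9 kJ/s
Energy balance on cold side (adiabatic exchanger): Q = ṁ_c·Cp_c·(T_c,out − T_c,in)
ṁ_c = 5276.9 / [2.30 × (46.7 − 27.1)] = 117.06 kg/s

ṁ_c = 117 kg/s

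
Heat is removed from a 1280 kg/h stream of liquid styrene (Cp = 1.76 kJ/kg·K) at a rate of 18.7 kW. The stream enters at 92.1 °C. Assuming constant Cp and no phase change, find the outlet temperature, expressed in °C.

Q = 18.7 kW = 67320 kJ/h
ΔT = Q/(ṁ·Cp) = 67320/(1280×1.76) = 29.883 K
T_out = 92.1 − 29.883 = 62.217 °C

T_out = 62.2 °C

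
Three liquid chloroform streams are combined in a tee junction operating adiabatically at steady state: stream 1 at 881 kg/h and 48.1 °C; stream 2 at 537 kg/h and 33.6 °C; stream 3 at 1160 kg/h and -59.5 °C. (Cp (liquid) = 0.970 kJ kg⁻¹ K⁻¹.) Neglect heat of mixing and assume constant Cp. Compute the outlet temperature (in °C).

No heat crosses the boundary, so H_out = H_in.
Σ ṁᵢCp,ᵢTᵢ = 881×0.970×48.1 + 537×0.970×33.6 + 1160×0.970×-59.5 = -8342.7
Σ ṁᵢCp,ᵢ = 881×0.970 + 537×0.970 + 1160×0.970 = 2500.7
T_out = -8342.7 / 2500.7 = -3.3362 °C

T_out = -3.34 °C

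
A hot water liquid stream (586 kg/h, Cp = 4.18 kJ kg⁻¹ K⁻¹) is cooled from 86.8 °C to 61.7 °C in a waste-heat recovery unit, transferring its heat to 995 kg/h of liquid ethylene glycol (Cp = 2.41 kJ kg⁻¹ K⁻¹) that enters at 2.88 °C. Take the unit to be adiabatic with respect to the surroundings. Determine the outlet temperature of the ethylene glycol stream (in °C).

Heat released by hot stream: Q = 586 × 4.18 × (86.8 − 61.7) = 61482 kJ/h
Energy balance on cold side (adiabatic exchanger): Q = ṁ_c·Cp_c·(T_c,out − T_c,in)
T_c,out = 2.88 + 61482/(995 × 2.41) = 28.519 °C

T_c,out = 28.5 °C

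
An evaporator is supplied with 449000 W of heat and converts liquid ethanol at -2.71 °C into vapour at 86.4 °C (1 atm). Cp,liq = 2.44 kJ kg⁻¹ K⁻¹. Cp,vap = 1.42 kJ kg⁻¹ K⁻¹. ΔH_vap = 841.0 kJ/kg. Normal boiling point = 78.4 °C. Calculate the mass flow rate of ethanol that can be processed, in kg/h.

Δh = 2.44×(78.4−-2.71) + 841.0 + 1.42×(86.4−78.4) = 1050.3 kJ/kg
Q = 449000 W = 449 kJ/s = 1.6164e+06 kJ/h
ṁ = Q/Δh = 1.6164e+06 / 1050.3 = 1539 kg/h

ṁ = 1540 kg/h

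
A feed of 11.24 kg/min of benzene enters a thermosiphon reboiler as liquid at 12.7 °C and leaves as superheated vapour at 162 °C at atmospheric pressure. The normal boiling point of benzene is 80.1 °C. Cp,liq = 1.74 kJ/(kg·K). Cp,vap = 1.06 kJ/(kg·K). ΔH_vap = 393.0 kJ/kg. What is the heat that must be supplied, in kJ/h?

liquid 12.7→80.1 °C: 117.28 kJ/kg
vaporisation at 80.1 °C: 393 kJ/kg
vapour 80.1→162 °C: 86.814 kJ/kg
Δh = 117.28 + 393 + 86.814 = 597.09 kJ/kg
Q = ṁ·Δh = 11.24 kg/min × 597.09 kJ/kg = 6711.3 kJ/min
|Q| = 111.85 kW = 402680 kJ/h

Q = 403000 kJ/h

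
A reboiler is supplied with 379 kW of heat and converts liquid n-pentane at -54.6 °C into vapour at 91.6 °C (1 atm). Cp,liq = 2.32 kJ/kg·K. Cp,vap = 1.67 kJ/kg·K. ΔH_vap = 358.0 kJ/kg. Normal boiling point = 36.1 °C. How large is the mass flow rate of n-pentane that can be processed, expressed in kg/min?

ṁ = 34.4 kg/min

Δh = 2.32×(36.1−-54.6) + 358.0 + 1.67×(91.6−36.1) = 661.11 kJ/kg
Q = 379 kW = 379 kJ/s = 22740 kJ/min
ṁ = Q/Δh = 22740 / 661.11 = 34.397 kg/min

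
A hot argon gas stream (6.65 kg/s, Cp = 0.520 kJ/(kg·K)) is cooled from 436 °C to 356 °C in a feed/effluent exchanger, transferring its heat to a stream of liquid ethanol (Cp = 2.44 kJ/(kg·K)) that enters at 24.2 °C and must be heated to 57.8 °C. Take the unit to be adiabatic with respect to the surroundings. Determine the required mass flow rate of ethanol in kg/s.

ṁ_c = 3.37 kg/s

Heat released by hot stream: Q = 6.65 × 0.520 × (436 − 356) = 276.64 kJ/s
Energy balance on cold side (adiabatic exchanger): Q = ṁ_c·Cp_c·(T_c,out − T_c,in)
ṁ_c = 276.64 / [2.44 × (57.8 − 24.2)] = 3.3743 kg/s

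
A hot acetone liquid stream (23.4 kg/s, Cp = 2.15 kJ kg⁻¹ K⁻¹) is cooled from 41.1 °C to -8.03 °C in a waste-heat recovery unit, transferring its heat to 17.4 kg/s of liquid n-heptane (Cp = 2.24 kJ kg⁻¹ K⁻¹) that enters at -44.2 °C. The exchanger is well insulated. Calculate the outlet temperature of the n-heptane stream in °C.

T_c,out = 19.2 °C

Heat released by hot stream: Q = 23.4 × 2.15 × (41.1 − -8.03) = 2471.7 kJ/s
Energy balance on cold side (adiabatic exchanger): Q = ṁ_c·Cp_c·(T_c,out − T_c,in)
T_c,out = -44.2 + 2471.7/(17.4 × 2.24) = 19.217 °C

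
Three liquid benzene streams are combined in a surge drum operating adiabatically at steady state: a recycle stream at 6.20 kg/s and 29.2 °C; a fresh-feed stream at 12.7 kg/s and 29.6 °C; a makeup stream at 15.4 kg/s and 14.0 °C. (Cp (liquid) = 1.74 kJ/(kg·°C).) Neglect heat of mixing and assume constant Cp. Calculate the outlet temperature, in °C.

T_out = 22.5 °C

Adiabatic, steady state ⇒ Σ ṁᵢCp,ᵢ(T_out − Tᵢ) = 0
Σ ṁᵢCp,ᵢTᵢ = 6.20×1.74×29.2 + 12.7×1.74×29.6 + 15.4×1.74×14.0 = 1344.3
Σ ṁᵢCp,ᵢ = 6.20×1.74 + 12.7×1.74 + 15.4×1.74 = 59.682
T_out = 1344.3 / 59.682 = 22.524 °C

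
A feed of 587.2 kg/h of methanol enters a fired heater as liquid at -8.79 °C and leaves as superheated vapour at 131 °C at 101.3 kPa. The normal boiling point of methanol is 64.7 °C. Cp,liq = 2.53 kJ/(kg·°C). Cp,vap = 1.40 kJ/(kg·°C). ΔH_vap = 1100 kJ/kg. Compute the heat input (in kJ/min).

liquid -8.79→64.7 °C: 185.93 kJ/kg
vaporisation at 64.7 °C: 1100 kJ/kg
vapour 64.7→131 °C: 92.82 kJ/kg
Δh = 185.93 + 1100 + 92.82 = 1378.7 kJ/kg
Q = ṁ·Δh = 587.2 kg/h × 1378.7 kJ/kg = 809600 kJ/h
|Q| = 224.89 kW = 13493 kJ/min

Q = 13500 kJ/min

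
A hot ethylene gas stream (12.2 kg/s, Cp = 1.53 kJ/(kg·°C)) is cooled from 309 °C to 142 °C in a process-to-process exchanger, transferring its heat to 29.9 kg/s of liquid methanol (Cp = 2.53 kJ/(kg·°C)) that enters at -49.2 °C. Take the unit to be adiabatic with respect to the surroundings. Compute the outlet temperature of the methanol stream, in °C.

T_c,out = -7.99 °C

Heat released by hot stream: Q = 12.2 × 1.53 × (309 − 142) = 3117.2 kJ/s
Energy balance on cold side (adiabatic exchanger): Q = ṁ_c·Cp_c·(T_c,out − T_c,in)
T_c,out = -49.2 + 3117.2/(29.9 × 2.53) = -7.9925 °C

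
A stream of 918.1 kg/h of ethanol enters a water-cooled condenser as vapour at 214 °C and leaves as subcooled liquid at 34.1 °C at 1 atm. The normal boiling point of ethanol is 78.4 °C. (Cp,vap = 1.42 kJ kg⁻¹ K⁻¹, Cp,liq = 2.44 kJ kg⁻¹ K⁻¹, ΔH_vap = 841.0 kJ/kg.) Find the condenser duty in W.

Q_c = 291000 W

vapour 214→78.4 °C: -192.55 kJ/kg
condensation at 78.4 °C: -841 kJ/kg
liquid 78.4→34.1 °C: -108.09 kJ/kg
Δh = -192.55 + -841 + -108.09 = -1141.6 kJ/kg
Q = ṁ·Δh = 918.1 kg/h × -1141.6 kJ/kg = -1.0481e+06 kJ/h
|Q| = 291.15 kW = 291150 W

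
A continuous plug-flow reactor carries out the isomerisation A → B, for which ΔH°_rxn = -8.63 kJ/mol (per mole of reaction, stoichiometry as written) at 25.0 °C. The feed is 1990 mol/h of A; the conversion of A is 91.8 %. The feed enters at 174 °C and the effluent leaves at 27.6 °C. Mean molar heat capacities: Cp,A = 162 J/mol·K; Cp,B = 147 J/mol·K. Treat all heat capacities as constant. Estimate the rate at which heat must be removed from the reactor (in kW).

Q_out = 17.5 kW

Extent of reaction ξ = 0.918 × 1990 = 1826.8 mol/h
Reaction term: ξ·ΔH°_rxn = 1826.8 × -8.63 = -15765 kJ/h
Sensible, feed 174→25 °C: -48035 kJ/h
Outlet flows (mol/h): A 163.18, B 1826.8
Sensible, products 25→27.6 °C: 766.94 kJ/h
Q = ΔH = -63033 kJ/h = -17.509 kW
Heat removed = 17.509 kW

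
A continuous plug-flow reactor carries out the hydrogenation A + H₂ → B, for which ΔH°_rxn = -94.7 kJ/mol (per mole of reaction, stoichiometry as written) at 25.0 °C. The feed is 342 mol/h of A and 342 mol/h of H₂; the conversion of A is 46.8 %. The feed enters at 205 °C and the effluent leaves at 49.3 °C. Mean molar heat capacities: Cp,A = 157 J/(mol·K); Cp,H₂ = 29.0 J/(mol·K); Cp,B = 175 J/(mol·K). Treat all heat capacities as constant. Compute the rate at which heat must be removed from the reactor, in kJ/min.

Q_out = 418 kJ/min

Extent of reaction ξ = 0.468 × 342 = 160.06 mol/h
Reaction term: ξ·ΔH°_rxn = 160.06 × -94.7 = -15157 kJ/h
Sensible, feed 205→25 °C: -11450 kJ/h
Outlet flows (mol/h): A 181.94, H₂ 181.94, B 160.06
Sensible, products 25→49.3 °C: 1503 kJ/h
Q = ΔH = -25104 kJ/h = -6.9735 kW
Heat removed = 418.41 kJ/min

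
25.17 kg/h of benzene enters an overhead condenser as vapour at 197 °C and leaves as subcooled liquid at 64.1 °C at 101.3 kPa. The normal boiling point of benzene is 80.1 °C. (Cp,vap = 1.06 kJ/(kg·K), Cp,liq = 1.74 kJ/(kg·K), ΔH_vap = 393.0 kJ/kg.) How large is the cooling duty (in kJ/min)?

vapour 197→80.1 °C: -123.91 kJ/kg
condensation at 80.1 °C: -393 kJ/kg
liquid 80.1→64.1 °C: -27.84 kJ/kg
Δh = -123.91 + -393 + -27.84 = -544.75 kJ/kg
Q = ṁ·Δh = 25.17 kg/h × -544.75 kJ/kg = -13711 kJ/h
|Q| = 3.8087 kW = 228.52 kJ/min

Q_c = 229 kJ/min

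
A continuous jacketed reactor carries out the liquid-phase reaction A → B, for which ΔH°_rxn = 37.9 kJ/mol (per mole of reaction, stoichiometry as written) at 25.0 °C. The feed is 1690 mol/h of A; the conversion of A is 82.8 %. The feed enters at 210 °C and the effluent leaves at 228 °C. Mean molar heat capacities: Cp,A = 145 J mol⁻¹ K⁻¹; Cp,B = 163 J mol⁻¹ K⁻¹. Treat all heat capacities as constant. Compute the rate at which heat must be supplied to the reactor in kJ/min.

Extent of reaction ξ = 0.828 × 1690 = 1399.3 mol/h
Reaction term: ξ·ΔH°_rxn = 1399.3 × 37.9 = 53034 kJ/h
Sensible, feed 210→25 °C: -45334 kJ/h
Outlet flows (mol/h): A 290.68, B 1399.3
Sensible, products 25→228 °C: 54858 kJ/h
Q = ΔH = 62558 kJ/h = 17.377 kW
Heat supplied = 1042.6 kJ/min

Q_in = 1040 kJ/min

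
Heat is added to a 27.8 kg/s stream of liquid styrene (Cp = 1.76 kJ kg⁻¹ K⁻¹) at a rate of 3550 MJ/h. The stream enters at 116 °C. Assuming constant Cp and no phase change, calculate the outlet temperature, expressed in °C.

Q = 3550 MJ/h = 986.11 kJ/s
ΔT = Q/(ṁ·Cp) = 986.11/(27.8×1.76) = 20.154 K
T_out = 116 + 20.154 = 136.15 °C

T_out = 136 °C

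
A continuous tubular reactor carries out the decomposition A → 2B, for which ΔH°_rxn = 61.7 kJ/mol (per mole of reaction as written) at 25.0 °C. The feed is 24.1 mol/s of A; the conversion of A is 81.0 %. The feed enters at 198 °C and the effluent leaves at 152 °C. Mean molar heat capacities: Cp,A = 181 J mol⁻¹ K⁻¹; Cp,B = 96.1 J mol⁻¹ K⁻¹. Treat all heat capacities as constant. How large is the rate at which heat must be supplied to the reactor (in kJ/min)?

Extent of reaction ξ = 0.810 × 24.1 = 19.521 mol/s
Reaction term: ξ·ΔH°_rxn = 19.521 × 61.7 = 1204.4 kJ/s
Sensible, feed 198→25 °C: -754.64 kJ/s
Outlet flows (mol/s): A 4.579, B 39.042
Sensible, products 25→152 °C: 581.75 kJ/s
Q = ΔH = 1031.6 kJ/s = 1031.6 kW
Heat supplied = 61893 kJ/min

Q_in = 61900 kJ/min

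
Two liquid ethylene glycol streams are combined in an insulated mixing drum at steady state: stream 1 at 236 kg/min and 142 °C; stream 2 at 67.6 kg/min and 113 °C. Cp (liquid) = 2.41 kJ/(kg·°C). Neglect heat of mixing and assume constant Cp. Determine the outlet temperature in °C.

Adiabatic, steady state ⇒ Σ ṁᵢCp,ᵢ(T_out − Tᵢ) = 0
T_out = Σ ṁᵢCp,ᵢTᵢ / Σ ṁᵢCp,ᵢ
      = 99173 / 731.68 = 135.54 °C

T_out = 136 °C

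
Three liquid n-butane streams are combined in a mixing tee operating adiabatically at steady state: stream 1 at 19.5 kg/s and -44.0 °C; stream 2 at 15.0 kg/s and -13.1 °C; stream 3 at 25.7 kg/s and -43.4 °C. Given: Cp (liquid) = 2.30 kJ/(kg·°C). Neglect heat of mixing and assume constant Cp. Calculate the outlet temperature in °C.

T_out = -36.0 °C

No heat crosses the boundary, so H_out = H_in.
Σ ṁᵢCp,ᵢTᵢ = 19.5×2.30×-44.0 + 15.0×2.30×-13.1 + 25.7×2.30×-43.4 = -4990.7
Σ ṁᵢCp,ᵢ = 19.5×2.30 + 15.0×2.30 + 25.7×2.30 = 138.46
T_out = -4990.7 / 138.46 = -36.045 °C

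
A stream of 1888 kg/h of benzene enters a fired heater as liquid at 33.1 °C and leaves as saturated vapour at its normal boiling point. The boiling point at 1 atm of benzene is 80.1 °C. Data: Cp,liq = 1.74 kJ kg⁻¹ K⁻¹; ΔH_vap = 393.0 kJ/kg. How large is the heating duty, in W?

liquid 33.1→80.1 °C: 81.78 kJ/kg
vaporisation at 80.1 °C: 393 kJ/kg
Δh = 81.78 + 393 = 474.78 kJ/kg
Q = ṁ·Δh = 1888 kg/h × 474.78 kJ/kg = 896380 kJ/h
|Q| = 249 kW = 249000 W

Q = 249000 W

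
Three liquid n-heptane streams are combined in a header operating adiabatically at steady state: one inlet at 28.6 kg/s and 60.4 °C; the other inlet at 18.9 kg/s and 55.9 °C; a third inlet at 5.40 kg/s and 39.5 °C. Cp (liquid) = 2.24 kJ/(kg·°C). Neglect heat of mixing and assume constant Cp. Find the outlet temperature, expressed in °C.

No heat crosses the boundary, so H_out = H_in.
Σ ṁᵢCp,ᵢTᵢ = 28.6×2.24×60.4 + 18.9×2.24×55.9 + 5.40×2.24×39.5 = 6713.8
Σ ṁᵢCp,ᵢ = 28.6×2.24 + 18.9×2.24 + 5.40×2.24 = 118.5
T_out = 6713.8 / 118.5 = 56.659 °C

T_out = 56.7 °C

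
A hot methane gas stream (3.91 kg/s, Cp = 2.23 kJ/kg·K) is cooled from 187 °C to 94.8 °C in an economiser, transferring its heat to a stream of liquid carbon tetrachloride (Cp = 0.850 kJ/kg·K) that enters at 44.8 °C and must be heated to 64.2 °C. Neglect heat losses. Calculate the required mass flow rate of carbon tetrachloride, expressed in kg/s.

ṁ_c = 48.8 kg/s

Heat released by hot stream: Q = 3.91 × 2.23 × (187 − 94.8) = 803.92 kJ/s
Energy balance on cold side (adiabatic exchanger): Q = ṁ_c·Cp_c·(T_c,out − T_c,in)
ṁ_c = 803.92 / [0.850 × (64.2 − 44.8)] = 48.752 kg/s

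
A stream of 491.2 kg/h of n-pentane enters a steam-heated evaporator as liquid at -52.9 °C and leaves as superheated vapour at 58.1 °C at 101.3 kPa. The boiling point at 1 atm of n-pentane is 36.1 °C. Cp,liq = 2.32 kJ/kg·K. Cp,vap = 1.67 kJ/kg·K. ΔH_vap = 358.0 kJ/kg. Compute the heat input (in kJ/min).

liquid -52.9→36.1 °C: 206.48 kJ/kg
vaporisation at 36.1 °C: 358 kJ/kg
vapour 36.1→58.1 °C: 36.74 kJ/kg
Δh = 206.48 + 358 + 36.74 = 601.22 kJ/kg
Q = ṁ·Δh = 491.2 kg/h × 601.22 kJ/kg = 295320 kJ/h
|Q| = 82.033 kW = 4922 kJ/min

Q = 4920 kJ/min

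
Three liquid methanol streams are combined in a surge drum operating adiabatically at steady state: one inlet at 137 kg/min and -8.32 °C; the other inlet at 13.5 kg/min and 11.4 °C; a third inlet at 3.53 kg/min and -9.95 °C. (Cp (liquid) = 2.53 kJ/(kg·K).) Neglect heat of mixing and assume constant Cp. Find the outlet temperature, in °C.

Adiabatic, steady state ⇒ Σ ṁᵢCp,ᵢ(T_out − Tᵢ) = 0
Σ ṁᵢCp,ᵢTᵢ = 137×2.53×-8.32 + 13.5×2.53×11.4 + 3.53×2.53×-9.95 = -2583.3
Σ ṁᵢCp,ᵢ = 137×2.53 + 13.5×2.53 + 3.53×2.53 = 389.7
T_out = -2583.3 / 389.7 = -6.629 °C

T_out = -6.63 °C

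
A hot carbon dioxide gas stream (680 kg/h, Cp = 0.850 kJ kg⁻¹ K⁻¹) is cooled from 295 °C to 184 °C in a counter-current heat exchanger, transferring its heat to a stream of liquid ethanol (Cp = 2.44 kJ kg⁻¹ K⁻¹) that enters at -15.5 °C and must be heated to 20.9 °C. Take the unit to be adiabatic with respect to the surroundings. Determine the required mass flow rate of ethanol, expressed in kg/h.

Heat released by hot stream: Q = 680 × 0.850 × (295 − 184) = 64158 kJ/h
Energy balance on cold side (adiabatic exchanger): Q = ṁ_c·Cp_c·(T_c,out − T_c,in)
ṁ_c = 64158 / [2.44 × (20.9 − -15.5)] = 722.37 kg/h

ṁ_c = 722 kg/h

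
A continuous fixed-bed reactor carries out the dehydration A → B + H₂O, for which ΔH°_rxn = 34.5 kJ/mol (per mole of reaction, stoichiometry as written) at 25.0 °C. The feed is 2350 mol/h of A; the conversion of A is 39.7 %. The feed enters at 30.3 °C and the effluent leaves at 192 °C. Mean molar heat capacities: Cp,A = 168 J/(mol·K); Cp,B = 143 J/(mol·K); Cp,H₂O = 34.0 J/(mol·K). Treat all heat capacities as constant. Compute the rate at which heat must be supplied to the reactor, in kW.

Extent of reaction ξ = 0.397 × 2350 = 932.95 mol/h
Reaction term: ξ·ΔH°_rxn = 932.95 × 34.5 = 32187 kJ/h
Sensible, feed 30.3→25 °C: -2092.4 kJ/h
Outlet flows (mol/h): A 1417, B 932.95, H₂O 932.95
Sensible, products 25→192 °C: 67334 kJ/h
Q = ΔH = 97428 kJ/h = 27.063 kW
Heat supplied = 27.063 kW

Q_in = 27.1 kW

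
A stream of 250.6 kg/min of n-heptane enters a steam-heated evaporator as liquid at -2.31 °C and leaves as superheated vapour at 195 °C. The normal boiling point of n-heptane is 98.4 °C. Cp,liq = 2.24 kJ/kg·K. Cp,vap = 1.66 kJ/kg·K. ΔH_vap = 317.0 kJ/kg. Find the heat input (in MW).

liquid -2.31→98.4 °C: 225.59 kJ/kg
vaporisation at 98.4 °C: 317 kJ/kg
vapour 98.4→195 °C: 160.36 kJ/kg
Δh = 225.59 + 317 + 160.36 = 702.95 kJ/kg
Q = ṁ·Δh = 250.6 kg/min × 702.95 kJ/kg = 176160 kJ/min
|Q| = 2936 kW = 2.936 MW

Q = 2.94 MW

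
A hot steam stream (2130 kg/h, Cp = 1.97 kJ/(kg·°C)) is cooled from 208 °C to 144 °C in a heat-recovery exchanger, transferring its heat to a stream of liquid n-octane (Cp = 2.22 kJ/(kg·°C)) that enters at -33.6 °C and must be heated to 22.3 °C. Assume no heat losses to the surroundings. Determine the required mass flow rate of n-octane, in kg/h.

ṁ_c = 2160 kg/h

Heat released by hot stream: Q = 2130 × 1.97 × (208 − 144) = 268550 kJ/h
Energy balance on cold side (adiabatic exchanger): Q = ṁ_c·Cp_c·(T_c,out − T_c,in)
ṁ_c = 268550 / [2.22 × (22.3 − -33.6)] = 2164 kg/h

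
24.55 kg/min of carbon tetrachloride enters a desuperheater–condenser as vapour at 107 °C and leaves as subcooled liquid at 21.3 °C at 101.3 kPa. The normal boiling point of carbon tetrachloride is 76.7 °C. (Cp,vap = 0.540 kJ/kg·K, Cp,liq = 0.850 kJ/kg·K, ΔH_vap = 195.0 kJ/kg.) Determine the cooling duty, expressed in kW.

vapour 107→76.7 °C: -16.362 kJ/kg
condensation at 76.7 °C: -195 kJ/kg
liquid 76.7→21.3 °C: -47.09 kJ/kg
Δh = -16.362 + -195 + -47.09 = -258.45 kJ/kg
Q = ṁ·Δh = 24.55 kg/min × -258.45 kJ/kg = -6345 kJ/min
|Q| = 105.75 kW

Q_c = 106 kW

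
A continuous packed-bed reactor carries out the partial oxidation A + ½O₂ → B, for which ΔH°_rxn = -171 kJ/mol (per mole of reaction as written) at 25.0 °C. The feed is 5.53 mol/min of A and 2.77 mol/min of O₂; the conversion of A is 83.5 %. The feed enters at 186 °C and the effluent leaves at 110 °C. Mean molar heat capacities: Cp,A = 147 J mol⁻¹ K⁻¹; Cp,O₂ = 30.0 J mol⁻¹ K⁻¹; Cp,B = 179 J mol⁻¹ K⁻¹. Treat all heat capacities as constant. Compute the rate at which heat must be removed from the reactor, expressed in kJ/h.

Q_out = 51100 kJ/h

Extent of reaction ξ = 0.835 × 5.53 = 4.6175 mol/min
Reaction term: ξ·ΔH°_rxn = 4.6175 × -171 = -789.6 kJ/min
Sensible, feed 186→25 °C: -144.26 kJ/min
Outlet flows (mol/min): A 0.91245, O₂ 0.46123, B 4.6175
Sensible, products 25→110 °C: 82.833 kJ/min
Q = ΔH = -851.03 kJ/min = -14.184 kW
Heat removed = 51062 kJ/h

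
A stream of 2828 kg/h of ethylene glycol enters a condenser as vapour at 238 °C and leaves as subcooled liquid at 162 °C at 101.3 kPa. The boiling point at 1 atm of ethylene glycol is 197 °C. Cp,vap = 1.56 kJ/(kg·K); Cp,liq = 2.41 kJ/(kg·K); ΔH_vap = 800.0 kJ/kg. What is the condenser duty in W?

vapour 238→197 °C: -63.96 kJ/kg
condensation at 197 °C: -800 kJ/kg
liquid 197→162 °C: -84.35 kJ/kg
Δh = -63.96 + -800 + -84.35 = -948.31 kJ/kg
Q = ṁ·Δh = 2828 kg/h × -948.31 kJ/kg = -2.6818e+06 kJ/h
|Q| = 744.95 kW = 744950 W

Q_c = 745000 W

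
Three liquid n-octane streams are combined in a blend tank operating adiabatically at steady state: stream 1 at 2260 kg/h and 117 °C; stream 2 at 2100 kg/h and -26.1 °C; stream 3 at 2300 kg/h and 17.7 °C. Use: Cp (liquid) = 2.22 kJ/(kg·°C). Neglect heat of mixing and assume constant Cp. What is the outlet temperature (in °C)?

No heat crosses the boundary, so H_out = H_in.
Σ ṁᵢCp,ᵢTᵢ = 2260×2.22×117 + 2100×2.22×-26.1 + 2300×2.22×17.7 = 555710
Σ ṁᵢCp,ᵢ = 2260×2.22 + 2100×2.22 + 2300×2.22 = 14785
T_out = 555710 / 14785 = 37.586 °C

T_out = 37.6 °C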